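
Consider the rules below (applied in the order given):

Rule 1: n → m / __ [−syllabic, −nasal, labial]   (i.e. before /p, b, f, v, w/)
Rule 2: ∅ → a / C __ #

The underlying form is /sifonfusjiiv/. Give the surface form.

Rule 1 (nasal place assimilation): /n/ precedes the labial consonant /f/, so it assimilates in place to [m]. /sifonfusjiiv/ → sifomfusjiiv.
Rule 2 (final a-epenthesis): the form ends in the consonant /v/, so [a] is inserted word-finally. /sifomfusjiiv/ → sifomfusjiiva.

sifomfusjiiva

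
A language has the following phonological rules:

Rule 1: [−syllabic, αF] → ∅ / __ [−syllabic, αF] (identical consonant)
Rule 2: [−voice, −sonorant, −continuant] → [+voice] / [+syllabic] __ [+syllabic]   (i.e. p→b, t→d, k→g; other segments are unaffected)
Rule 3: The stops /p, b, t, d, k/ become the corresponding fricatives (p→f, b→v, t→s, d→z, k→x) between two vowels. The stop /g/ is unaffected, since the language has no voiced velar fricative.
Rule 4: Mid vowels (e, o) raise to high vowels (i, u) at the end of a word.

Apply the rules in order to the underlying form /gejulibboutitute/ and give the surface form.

gejulivouzizuzi

Rule 1 (degemination): /bb/ is a geminate; the first /b/ deletes. /gejulibboutitute/ → gejuliboutitute.
Rule 2 (intervocalic voicing): /t/ is a voiceless stop between vowels /u/ and /i/, so it voices to [d]. /t/ is a voiceless stop between vowels /i/ and /u/, so it voices to [d]. /t/ is a voiceless stop between vowels /u/ and /e/, so it voices to [d]. /gejuliboutitute/ → gejuliboudidude.
Rule 3 (intervocalic spirantization): /b/ is a stop between vowels /i/ and /o/, so it spirantizes to the fricative [v]. /d/ is a stop between vowels /u/ and /i/, so it spirantizes to the fricative [z]. /d/ is a stop between vowels /i/ and /u/, so it spirantizes to the fricative [z]. /d/ is a stop between vowels /u/ and /e/, so it spirantizes to the fricative [z]. /gejuliboudidude/ → gejulivouzizuze.
Rule 4 (final vowel raising): /e/ is a mid vowel in word-final position, so it raises to [i]. /gejulivouzizuze/ → gejulivouzizuzi.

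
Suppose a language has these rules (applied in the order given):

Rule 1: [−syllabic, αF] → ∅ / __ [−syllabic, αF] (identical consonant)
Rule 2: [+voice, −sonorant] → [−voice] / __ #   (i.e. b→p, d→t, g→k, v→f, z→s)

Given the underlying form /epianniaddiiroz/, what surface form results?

Rule 1 (degemination): /nn/ is a geminate; the first /n/ deletes. /dd/ is a geminate; the first /d/ deletes. /epianniaddiiroz/ → epianiadiiroz.
Rule 2 (final devoicing): /z/ is a voiced obstruent in word-final position, so it devoices to [s]. /epianiadiiroz/ → epianiadiiros.

epianiadiiros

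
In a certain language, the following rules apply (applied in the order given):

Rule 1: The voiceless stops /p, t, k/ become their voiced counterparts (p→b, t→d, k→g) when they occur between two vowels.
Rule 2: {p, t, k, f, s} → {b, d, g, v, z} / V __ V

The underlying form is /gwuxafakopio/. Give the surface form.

gwuxavagobio

Rule 1 (intervocalic voicing): /k/ is a voiceless stop between vowels /a/ and /o/, so it voices to [g]. /p/ is a voiceless stop between vowels /o/ and /i/, so it voices to [b]. /gwuxafakopio/ → gwuxafagobio.
Rule 2 (intervocalic voicing): /f/ is a voiceless obstruent between vowels /a/ and /a/, so it voices to [v]. /gwuxafagobio/ → gwuxavagobio.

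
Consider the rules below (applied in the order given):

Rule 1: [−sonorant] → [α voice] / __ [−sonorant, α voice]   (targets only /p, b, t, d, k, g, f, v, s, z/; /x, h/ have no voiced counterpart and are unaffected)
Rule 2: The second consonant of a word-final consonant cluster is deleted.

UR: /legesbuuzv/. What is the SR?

legezbuuz

Rule 1 (regressive voicing assimilation): /s/ precedes the voiced obstruent /b/, so it voices to [z] by assimilation. /legesbuuzv/ → legezbuuzv.
Rule 2 (final cluster simplification): /v/ is the second consonant of a word-final cluster /zv/, so it deletes. /legezbuuzv/ → legezbuuz.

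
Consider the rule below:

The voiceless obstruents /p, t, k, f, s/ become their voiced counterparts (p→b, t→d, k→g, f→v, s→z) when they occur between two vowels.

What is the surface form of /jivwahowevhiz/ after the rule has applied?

jivwahowevhiz

No segment of /jivwahowevhiz/ meets the structural description of the rule, so the form surfaces unchanged.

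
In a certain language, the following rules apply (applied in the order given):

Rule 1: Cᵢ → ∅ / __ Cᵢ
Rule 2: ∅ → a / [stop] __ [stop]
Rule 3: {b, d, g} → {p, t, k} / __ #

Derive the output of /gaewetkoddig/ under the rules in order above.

Rule 1 (degemination): /dd/ is a geminate; the first /d/ deletes. /gaewetkoddig/ → gaewetkodig.
Rule 2 (stop-cluster a-epenthesis): /t/ and /k/ form a stop–stop cluster, so [a] is inserted between them. /gaewetkodig/ → gaewetakodig.
Rule 3 (final devoicing): /g/ is a voiced stop in word-final position, so it devoices to [k]. /gaewetakodig/ → gaewetakodik.

gaewetakodik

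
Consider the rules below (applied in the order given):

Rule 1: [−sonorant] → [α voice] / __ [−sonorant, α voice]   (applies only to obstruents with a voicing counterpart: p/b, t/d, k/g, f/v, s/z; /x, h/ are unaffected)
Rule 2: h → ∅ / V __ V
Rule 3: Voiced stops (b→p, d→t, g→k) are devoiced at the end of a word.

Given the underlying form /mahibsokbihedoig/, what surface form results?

maipsogbiedoik

Rule 1 (regressive voicing assimilation): /b/ precedes the voiceless obstruent /s/, so it devoices to [p] by assimilation. /k/ precedes the voiced obstruent /b/, so it voices to [g] by assimilation. /mahibsokbihedoig/ → mahipsogbihedoig.
Rule 2 (intervocalic h-deletion): /h/ occurs between vowels /a/ and /i/, so it deletes. /h/ occurs between vowels /i/ and /e/, so it deletes. /mahipsogbihedoig/ → maipsogbiedoig.
Rule 3 (final devoicing): /g/ is a voiced stop in word-final position, so it devoices to [k]. /maipsogbiedoig/ → maipsogbiedoik.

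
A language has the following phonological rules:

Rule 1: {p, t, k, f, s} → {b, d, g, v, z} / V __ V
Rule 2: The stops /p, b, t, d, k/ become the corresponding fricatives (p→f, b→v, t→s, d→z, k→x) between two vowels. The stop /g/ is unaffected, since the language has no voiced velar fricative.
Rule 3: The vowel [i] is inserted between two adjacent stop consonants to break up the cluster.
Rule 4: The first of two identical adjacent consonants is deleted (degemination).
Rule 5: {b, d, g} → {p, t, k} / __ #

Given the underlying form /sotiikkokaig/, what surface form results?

Rule 1 (intervocalic voicing): /t/ is a voiceless obstruent between vowels /o/ and /i/, so it voices to [d]. /k/ is a voiceless obstruent between vowels /o/ and /a/, so it voices to [g]. /sotiikkokaig/ → sodiikkogaig.
Rule 2 (intervocalic spirantization): /d/ is a stop between vowels /o/ and /i/, so it spirantizes to the fricative [z]. /sodiikkogaig/ → soziikkogaig.
Rule 3 (stop-cluster i-epenthesis): /k/ and /k/ form a stop–stop cluster, so [i] is inserted between them. /soziikkogaig/ → soziikikogaig.
Rule 4 (degemination): no segment meets the environment; /soziikikogaig/ is unchanged.
Rule 5 (final devoicing): /g/ is a voiced stop in word-final position, so it devoices to [k]. /soziikikogaig/ → soziikikogaik.

soziikikogaik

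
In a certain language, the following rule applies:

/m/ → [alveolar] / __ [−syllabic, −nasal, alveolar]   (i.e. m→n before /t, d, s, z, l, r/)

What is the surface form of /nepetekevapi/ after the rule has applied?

nepetekevapi

No segment of /nepetekevapi/ meets the structural description of the rule, so the form surfaces unchanged.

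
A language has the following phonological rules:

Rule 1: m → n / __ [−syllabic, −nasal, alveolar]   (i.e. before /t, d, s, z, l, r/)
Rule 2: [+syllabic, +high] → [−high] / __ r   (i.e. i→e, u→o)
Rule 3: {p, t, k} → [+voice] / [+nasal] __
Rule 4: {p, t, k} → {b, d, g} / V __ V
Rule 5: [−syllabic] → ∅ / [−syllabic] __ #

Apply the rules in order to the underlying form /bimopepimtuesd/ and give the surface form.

Rule 1 (nasal place assimilation): /m/ precedes the alveolar consonant /t/, so it assimilates in place to [n]. /bimopepimtuesd/ → bimopepintuesd.
Rule 2 (pre-rhotic lowering): no segment meets the environment; /bimopepintuesd/ is unchanged.
Rule 3 (post-nasal voicing): /t/ is a voiceless stop immediately after the nasal /n/, so it voices to [d]. /bimopepintuesd/ → bimopepinduesd.
Rule 4 (intervocalic voicing): /p/ is a voiceless stop between vowels /o/ and /e/, so it voices to [b]. /p/ is a voiceless stop between vowels /e/ and /i/, so it voices to [b]. /bimopepinduesd/ → bimobebinduesd.
Rule 5 (final cluster simplification): /d/ is the second consonant of a word-final cluster /sd/, so it deletes. /bimobebinduesd/ → bimobebindues.

bimobebindues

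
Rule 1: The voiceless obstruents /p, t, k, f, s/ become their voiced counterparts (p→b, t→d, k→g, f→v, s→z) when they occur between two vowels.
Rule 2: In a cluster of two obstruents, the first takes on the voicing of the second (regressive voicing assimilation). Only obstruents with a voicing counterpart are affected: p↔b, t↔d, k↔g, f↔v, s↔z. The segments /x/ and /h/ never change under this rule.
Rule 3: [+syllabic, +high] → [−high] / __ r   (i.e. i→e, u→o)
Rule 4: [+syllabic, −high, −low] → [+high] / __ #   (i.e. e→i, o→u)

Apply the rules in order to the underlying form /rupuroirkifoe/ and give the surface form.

Rule 1 (intervocalic voicing): /p/ is a voiceless obstruent between vowels /u/ and /u/, so it voices to [b]. /f/ is a voiceless obstruent between vowels /i/ and /o/, so it voices to [v]. /rupuroirkifoe/ → ruburoirkivoe.
Rule 2 (regressive voicing assimilation): no segment meets the environment; /ruburoirkivoe/ is unchanged.
Rule 3 (pre-rhotic lowering): /u/ is a high vowel immediately before /r/, so it lowers to [o]. /i/ is a high vowel immediately before /r/, so it lowers to [e]. /ruburoirkivoe/ → ruboroerkivoe.
Rule 4 (final vowel raising): /e/ is a mid vowel in word-final position, so it raises to [i]. /ruboroerkivoe/ → ruboroerkivoi.

ruboroerkivoi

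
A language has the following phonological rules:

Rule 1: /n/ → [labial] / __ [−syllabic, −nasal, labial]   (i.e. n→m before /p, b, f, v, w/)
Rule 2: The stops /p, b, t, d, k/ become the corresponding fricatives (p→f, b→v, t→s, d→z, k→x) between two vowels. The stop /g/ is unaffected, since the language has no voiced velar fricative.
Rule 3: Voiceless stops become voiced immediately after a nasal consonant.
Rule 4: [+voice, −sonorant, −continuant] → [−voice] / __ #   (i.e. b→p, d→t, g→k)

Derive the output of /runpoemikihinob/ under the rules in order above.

rumboemixihinop

Rule 1 (nasal place assimilation): /n/ precedes the labial consonant /p/, so it assimilates in place to [m]. /runpoemikihinob/ → rumpoemikihinob.
Rule 2 (intervocalic spirantization): /k/ is a stop between vowels /i/ and /i/, so it spirantizes to the fricative [x]. /rumpoemikihinob/ → rumpoemixihinob.
Rule 3 (post-nasal voicing): /p/ is a voiceless stop immediately after the nasal /m/, so it voices to [b]. /rumpoemixihinob/ → rumboemixihinob.
Rule 4 (final devoicing): /b/ is a voiced stop in word-final position, so it devoices to [p]. /rumboemixihinob/ → rumboemixihinop.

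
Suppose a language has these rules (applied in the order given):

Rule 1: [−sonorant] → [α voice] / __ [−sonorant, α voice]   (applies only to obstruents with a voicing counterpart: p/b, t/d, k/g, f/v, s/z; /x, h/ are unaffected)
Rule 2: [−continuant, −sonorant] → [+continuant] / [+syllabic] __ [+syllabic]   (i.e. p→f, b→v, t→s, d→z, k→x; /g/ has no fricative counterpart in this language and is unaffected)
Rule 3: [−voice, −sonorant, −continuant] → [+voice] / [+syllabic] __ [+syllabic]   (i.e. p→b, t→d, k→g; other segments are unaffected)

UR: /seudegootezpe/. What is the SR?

Rule 1 (regressive voicing assimilation): /z/ precedes the voiceless obstruent /p/, so it devoices to [s] by assimilation. /seudegootezpe/ → seudegootespe.
Rule 2 (intervocalic spirantization): /d/ is a stop between vowels /u/ and /e/, so it spirantizes to the fricative [z]. /t/ is a stop between vowels /o/ and /e/, so it spirantizes to the fricative [s]. /seudegootespe/ → seuzegoosespe.
Rule 3 (intervocalic voicing): no segment meets the environment; /seuzegoosespe/ is unchanged.

seuzegoosespe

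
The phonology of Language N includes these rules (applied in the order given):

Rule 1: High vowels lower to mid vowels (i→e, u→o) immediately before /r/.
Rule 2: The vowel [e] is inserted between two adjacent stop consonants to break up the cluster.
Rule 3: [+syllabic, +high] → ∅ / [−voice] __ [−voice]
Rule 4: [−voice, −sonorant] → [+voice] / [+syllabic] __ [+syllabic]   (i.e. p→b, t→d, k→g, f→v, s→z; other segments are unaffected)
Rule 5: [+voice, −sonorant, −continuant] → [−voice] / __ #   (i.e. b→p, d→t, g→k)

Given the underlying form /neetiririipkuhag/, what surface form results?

needereriibekhak

Rule 1 (pre-rhotic lowering): /i/ is a high vowel immediately before /r/, so it lowers to [e]. /i/ is a high vowel immediately before /r/, so it lowers to [e]. /neetiririipkuhag/ → neetereriipkuhag.
Rule 2 (stop-cluster e-epenthesis): /p/ and /k/ form a stop–stop cluster, so [e] is inserted between them. /neetereriipkuhag/ → neetereriipekuhag.
Rule 3 (high vowel syncope): /u/ is a high vowel flanked by voiceless consonants /k/ and /h/, so it deletes. /neetereriipekuhag/ → neetereriipekhag.
Rule 4 (intervocalic voicing): /t/ is a voiceless obstruent between vowels /e/ and /e/, so it voices to [d]. /p/ is a voiceless obstruent between vowels /i/ and /e/, so it voices to [b]. /neetereriipekhag/ → needereriibekhag.
Rule 5 (final devoicing): /g/ is a voiced stop in word-final position, so it devoices to [k]. /needereriibekhag/ → needereriibekhak.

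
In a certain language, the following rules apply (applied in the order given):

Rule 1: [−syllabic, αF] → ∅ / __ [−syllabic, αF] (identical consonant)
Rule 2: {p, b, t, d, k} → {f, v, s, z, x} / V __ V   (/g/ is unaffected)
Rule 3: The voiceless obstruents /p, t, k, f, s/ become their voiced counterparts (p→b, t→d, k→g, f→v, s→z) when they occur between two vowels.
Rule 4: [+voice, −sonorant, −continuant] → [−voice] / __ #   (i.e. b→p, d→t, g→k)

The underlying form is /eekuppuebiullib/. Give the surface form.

Rule 1 (degemination): /pp/ is a geminate; the first /p/ deletes. /ll/ is a geminate; the first /l/ deletes. /eekuppuebiullib/ → eekupuebiulib.
Rule 2 (intervocalic spirantization): /k/ is a stop between vowels /e/ and /u/, so it spirantizes to the fricative [x]. /p/ is a stop between vowels /u/ and /u/, so it spirantizes to the fricative [f]. /b/ is a stop between vowels /e/ and /i/, so it spirantizes to the fricative [v]. /eekupuebiulib/ → eexufueviulib.
Rule 3 (intervocalic voicing): /f/ is a voiceless obstruent between vowels /u/ and /u/, so it voices to [v]. /eexufueviulib/ → eexuvueviulib.
Rule 4 (final devoicing): /b/ is a voiced stop in word-final position, so it devoices to [p]. /eexuvueviulib/ → eexuvueviulip.

eexuvueviulip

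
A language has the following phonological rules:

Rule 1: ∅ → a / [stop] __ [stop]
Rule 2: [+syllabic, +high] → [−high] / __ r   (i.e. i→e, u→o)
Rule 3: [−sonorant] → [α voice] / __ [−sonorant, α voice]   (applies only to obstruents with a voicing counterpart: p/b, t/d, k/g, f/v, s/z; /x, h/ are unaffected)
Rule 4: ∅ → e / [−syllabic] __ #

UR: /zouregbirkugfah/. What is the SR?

zooregaberkukfahe

Rule 1 (stop-cluster a-epenthesis): /g/ and /b/ form a stop–stop cluster, so [a] is inserted between them. /zouregbirkugfah/ → zouregabirkugfah.
Rule 2 (pre-rhotic lowering): /u/ is a high vowel immediately before /r/, so it lowers to [o]. /i/ is a high vowel immediately before /r/, so it lowers to [e]. /zouregabirkugfah/ → zooregaberkugfah.
Rule 3 (regressive voicing assimilation): /g/ precedes the voiceless obstruent /f/, so it devoices to [k] by assimilation. /zooregaberkugfah/ → zooregaberkukfah.
Rule 4 (final e-epenthesis): the form ends in the consonant /h/, so [e] is inserted word-finally. /zooregaberkukfah/ → zooregaberkukfahe.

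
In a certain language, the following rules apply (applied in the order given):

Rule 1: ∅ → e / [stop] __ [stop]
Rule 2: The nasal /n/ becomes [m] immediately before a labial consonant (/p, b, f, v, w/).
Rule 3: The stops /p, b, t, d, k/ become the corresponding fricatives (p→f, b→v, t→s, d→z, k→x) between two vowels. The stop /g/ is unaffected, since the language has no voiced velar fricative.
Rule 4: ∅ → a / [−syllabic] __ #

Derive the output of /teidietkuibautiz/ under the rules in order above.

teiziesexuivausiza

Rule 1 (stop-cluster e-epenthesis): /t/ and /k/ form a stop–stop cluster, so [e] is inserted between them. /teidietkuibautiz/ → teidietekuibautiz.
Rule 2 (nasal place assimilation): no segment meets the environment; /teidietekuibautiz/ is unchanged.
Rule 3 (intervocalic spirantization): /d/ is a stop between vowels /i/ and /i/, so it spirantizes to the fricative [z]. /t/ is a stop between vowels /e/ and /e/, so it spirantizes to the fricative [s]. /k/ is a stop between vowels /e/ and /u/, so it spirantizes to the fricative [x]. /b/ is a stop between vowels /i/ and /a/, so it spirantizes to the fricative [v]. /t/ is a stop between vowels /u/ and /i/, so it spirantizes to the fricative [s]. /teidietekuibautiz/ → teiziesexuivausiz.
Rule 4 (final a-epenthesis): the form ends in the consonant /z/, so [a] is inserted word-finally. /teiziesexuivausiz/ → teiziesexuivausiza.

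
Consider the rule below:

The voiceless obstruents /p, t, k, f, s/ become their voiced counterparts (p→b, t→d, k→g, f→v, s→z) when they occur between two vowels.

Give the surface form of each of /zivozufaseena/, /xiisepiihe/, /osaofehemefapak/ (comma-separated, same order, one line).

zivozuvazeena, xiizebiihe, ozaovehemevabak

/zivozufaseena/: /f/ is a voiceless obstruent between vowels /u/ and /a/, so it voices to [v]. /s/ is a voiceless obstruent between vowels /a/ and /e/, so it voices to [z]. → [zivozuvazeena].
/xiisepiihe/: /s/ is a voiceless obstruent between vowels /i/ and /e/, so it voices to [z]. /p/ is a voiceless obstruent between vowels /e/ and /i/, so it voices to [b]. → [xiizebiihe].
/osaofehemefapak/: /s/ is a voiceless obstruent between vowels /o/ and /a/, so it voices to [z]. /f/ is a voiceless obstruent between vowels /o/ and /e/, so it voices to [v]. /f/ is a voiceless obstruent between vowels /e/ and /a/, so it voices to [v]. /p/ is a voiceless obstruent between vowels /a/ and /a/, so it voices to [b]. → [ozaovehemevabak].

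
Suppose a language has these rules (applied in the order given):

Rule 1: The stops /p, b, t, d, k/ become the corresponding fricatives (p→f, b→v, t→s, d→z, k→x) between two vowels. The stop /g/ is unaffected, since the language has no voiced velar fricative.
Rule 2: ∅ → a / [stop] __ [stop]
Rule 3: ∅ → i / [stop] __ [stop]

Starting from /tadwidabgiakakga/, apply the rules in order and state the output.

Rule 1 (intervocalic spirantization): /d/ is a stop between vowels /i/ and /a/, so it spirantizes to the fricative [z]. /k/ is a stop between vowels /a/ and /a/, so it spirantizes to the fricative [x]. /tadwidabgiakakga/ → tadwizabgiaxakga.
Rule 2 (stop-cluster a-epenthesis): /b/ and /g/ form a stop–stop cluster, so [a] is inserted between them. /k/ and /g/ form a stop–stop cluster, so [a] is inserted between them. /tadwizabgiaxakga/ → tadwizabagiaxakaga.
Rule 3 (stop-cluster i-epenthesis): no segment meets the environment; /tadwizabagiaxakaga/ is unchanged.

tadwizabagiaxakaga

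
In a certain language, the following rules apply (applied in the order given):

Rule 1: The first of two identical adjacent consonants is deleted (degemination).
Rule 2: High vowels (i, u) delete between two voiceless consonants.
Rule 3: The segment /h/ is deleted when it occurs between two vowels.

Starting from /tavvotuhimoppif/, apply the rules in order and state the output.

tavothimopf

Rule 1 (degemination): /vv/ is a geminate; the first /v/ deletes. /pp/ is a geminate; the first /p/ deletes. /tavvotuhimoppif/ → tavotuhimopif.
Rule 2 (high vowel syncope): /u/ is a high vowel flanked by voiceless consonants /t/ and /h/, so it deletes. /i/ is a high vowel flanked by voiceless consonants /p/ and /f/, so it deletes. /tavotuhimopif/ → tavothimopf.
Rule 3 (intervocalic h-deletion): no segment meets the environment; /tavothimopf/ is unchanged.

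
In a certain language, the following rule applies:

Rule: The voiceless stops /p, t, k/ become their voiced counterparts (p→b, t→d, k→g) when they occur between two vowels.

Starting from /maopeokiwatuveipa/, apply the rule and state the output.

maobeogiwaduveiba

/p/ is a voiceless stop between vowels /o/ and /e/, so it voices to [b].
/k/ is a voiceless stop between vowels /o/ and /i/, so it voices to [g].
/t/ is a voiceless stop between vowels /a/ and /u/, so it voices to [d].
/p/ is a voiceless stop between vowels /i/ and /a/, so it voices to [b].
Surface form: [maobeogiwaduveiba].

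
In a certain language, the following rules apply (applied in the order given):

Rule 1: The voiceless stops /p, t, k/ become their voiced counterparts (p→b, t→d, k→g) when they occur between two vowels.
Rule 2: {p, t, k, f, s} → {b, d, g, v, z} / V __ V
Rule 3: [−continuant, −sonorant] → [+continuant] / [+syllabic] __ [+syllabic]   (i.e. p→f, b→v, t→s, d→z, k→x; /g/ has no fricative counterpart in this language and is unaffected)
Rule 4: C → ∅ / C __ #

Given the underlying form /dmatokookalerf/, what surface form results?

dmazogoogaler

Rule 1 (intervocalic voicing): /t/ is a voiceless stop between vowels /a/ and /o/, so it voices to [d]. /k/ is a voiceless stop between vowels /o/ and /o/, so it voices to [g]. /k/ is a voiceless stop between vowels /o/ and /a/, so it voices to [g]. /dmatokookalerf/ → dmadogoogalerf.
Rule 2 (intervocalic voicing): no segment meets the environment; /dmadogoogalerf/ is unchanged.
Rule 3 (intervocalic spirantization): /d/ is a stop between vowels /a/ and /o/, so it spirantizes to the fricative [z]. /dmadogoogalerf/ → dmazogoogalerf.
Rule 4 (final cluster simplification): /f/ is the second consonant of a word-final cluster /rf/, so it deletes. /dmazogoogalerf/ → dmazogoogaler.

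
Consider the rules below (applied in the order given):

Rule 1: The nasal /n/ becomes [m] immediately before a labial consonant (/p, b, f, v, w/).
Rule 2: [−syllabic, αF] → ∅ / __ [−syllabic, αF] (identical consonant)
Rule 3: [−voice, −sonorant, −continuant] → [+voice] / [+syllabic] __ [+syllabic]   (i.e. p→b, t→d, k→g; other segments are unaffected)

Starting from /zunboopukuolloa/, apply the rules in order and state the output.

zumboobuguoloa

Rule 1 (nasal place assimilation): /n/ precedes the labial consonant /b/, so it assimilates in place to [m]. /zunboopukuolloa/ → zumboopukuolloa.
Rule 2 (degemination): /ll/ is a geminate; the first /l/ deletes. /zumboopukuolloa/ → zumboopukuoloa.
Rule 3 (intervocalic voicing): /p/ is a voiceless stop between vowels /o/ and /u/, so it voices to [b]. /k/ is a voiceless stop between vowels /u/ and /u/, so it voices to [g]. /zumboopukuoloa/ → zumboobuguoloa.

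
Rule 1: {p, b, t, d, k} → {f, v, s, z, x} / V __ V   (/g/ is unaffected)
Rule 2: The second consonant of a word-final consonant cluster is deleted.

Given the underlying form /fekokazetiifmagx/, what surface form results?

Rule 1 (intervocalic spirantization): /k/ is a stop between vowels /e/ and /o/, so it spirantizes to the fricative [x]. /k/ is a stop between vowels /o/ and /a/, so it spirantizes to the fricative [x]. /t/ is a stop between vowels /e/ and /i/, so it spirantizes to the fricative [s]. /fekokazetiifmagx/ → fexoxazesiifmagx.
Rule 2 (final cluster simplification): /x/ is the second consonant of a word-final cluster /gx/, so it deletes. /fexoxazesiifmagx/ → fexoxazesiifmag.

fexoxazesiifmag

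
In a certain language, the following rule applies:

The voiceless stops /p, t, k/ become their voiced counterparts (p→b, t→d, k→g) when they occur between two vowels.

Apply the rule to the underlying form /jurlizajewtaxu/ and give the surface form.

jurlizajewtaxu

No segment of /jurlizajewtaxu/ meets the structural description of the rule, so the form surfaces unchanged.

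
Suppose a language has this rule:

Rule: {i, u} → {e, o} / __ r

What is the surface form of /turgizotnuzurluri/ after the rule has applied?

torgizotnuzorlori

Scanning /turgizotnuzurluri/: /u/ is a high vowel immediately before /r/, so it lowers to [o]; /i/ at position 5 is not in the conditioning environment; /u/ at position 10 is not in the conditioning environment; /u/ is a high vowel immediately before /r/, so it lowers to [o]; /u/ is a high vowel immediately before /r/, so it lowers to [o]; /i/ at position 17 is not in the conditioning environment.
Result: [torgizotnuzorlori].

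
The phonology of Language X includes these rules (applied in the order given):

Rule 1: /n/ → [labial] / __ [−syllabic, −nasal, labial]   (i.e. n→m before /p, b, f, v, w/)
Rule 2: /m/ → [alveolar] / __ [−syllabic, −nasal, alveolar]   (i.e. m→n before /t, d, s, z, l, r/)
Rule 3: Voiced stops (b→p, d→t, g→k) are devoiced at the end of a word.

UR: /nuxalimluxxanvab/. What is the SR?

Rule 1 (nasal place assimilation): /n/ precedes the labial consonant /v/, so it assimilates in place to [m]. /nuxalimluxxanvab/ → nuxalimluxxamvab.
Rule 2 (nasal place assimilation): /m/ precedes the alveolar consonant /l/, so it assimilates in place to [n]. /nuxalimluxxamvab/ → nuxalinluxxamvab.
Rule 3 (final devoicing): /b/ is a voiced stop in word-final position, so it devoices to [p]. /nuxalinluxxamvab/ → nuxalinluxxamvap.

nuxalinluxxamvap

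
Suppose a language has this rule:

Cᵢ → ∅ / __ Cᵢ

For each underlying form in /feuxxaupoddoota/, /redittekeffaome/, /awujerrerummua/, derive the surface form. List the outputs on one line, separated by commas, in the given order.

/feuxxaupoddoota/: /xx/ is a geminate; the first /x/ deletes. /dd/ is a geminate; the first /d/ deletes. → [feuxaupodoota].
/redittekeffaome/: /tt/ is a geminate; the first /t/ deletes. /ff/ is a geminate; the first /f/ deletes. → [reditekefaome].
/awujerrerummua/: /rr/ is a geminate; the first /r/ deletes. /mm/ is a geminate; the first /m/ deletes. → [awujererumua].

feuxaupodoota, reditekefaome, awujererumua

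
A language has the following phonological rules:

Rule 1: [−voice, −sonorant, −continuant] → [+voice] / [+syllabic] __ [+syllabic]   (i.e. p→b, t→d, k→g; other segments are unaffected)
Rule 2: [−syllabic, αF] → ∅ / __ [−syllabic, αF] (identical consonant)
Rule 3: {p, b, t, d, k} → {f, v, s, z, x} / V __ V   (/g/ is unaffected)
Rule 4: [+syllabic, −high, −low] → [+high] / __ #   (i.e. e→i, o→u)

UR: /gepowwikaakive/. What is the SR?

Rule 1 (intervocalic voicing): /p/ is a voiceless stop between vowels /e/ and /o/, so it voices to [b]. /k/ is a voiceless stop between vowels /i/ and /a/, so it voices to [g]. /k/ is a voiceless stop between vowels /a/ and /i/, so it voices to [g]. /gepowwikaakive/ → gebowwigaagive.
Rule 2 (degemination): /ww/ is a geminate; the first /w/ deletes. /gebowwigaagive/ → gebowigaagive.
Rule 3 (intervocalic spirantization): /b/ is a stop between vowels /e/ and /o/, so it spirantizes to the fricative [v]. /gebowigaagive/ → gevowigaagive.
Rule 4 (final vowel raising): /e/ is a mid vowel in word-final position, so it raises to [i]. /gevowigaagive/ → gevowigaagivi.

gevowigaagivi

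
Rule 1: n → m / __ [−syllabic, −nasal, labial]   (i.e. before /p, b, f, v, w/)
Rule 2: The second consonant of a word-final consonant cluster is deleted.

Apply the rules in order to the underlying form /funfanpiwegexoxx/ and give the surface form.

Rule 1 (nasal place assimilation): /n/ precedes the labial consonant /f/, so it assimilates in place to [m]. /n/ precedes the labial consonant /p/, so it assimilates in place to [m]. /funfanpiwegexoxx/ → fumfampiwegexoxx.
Rule 2 (final cluster simplification): /x/ is the second consonant of a word-final cluster /xx/, so it deletes. /fumfampiwegexoxx/ → fumfampiwegexox.

fumfampiwegexox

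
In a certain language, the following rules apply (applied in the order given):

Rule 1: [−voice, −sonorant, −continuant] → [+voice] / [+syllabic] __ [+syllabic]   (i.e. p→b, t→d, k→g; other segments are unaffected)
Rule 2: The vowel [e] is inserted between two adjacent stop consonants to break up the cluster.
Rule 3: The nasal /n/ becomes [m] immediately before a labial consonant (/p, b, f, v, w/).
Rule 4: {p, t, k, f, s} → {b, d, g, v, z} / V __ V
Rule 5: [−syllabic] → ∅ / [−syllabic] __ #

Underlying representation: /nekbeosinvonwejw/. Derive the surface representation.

Rule 1 (intervocalic voicing): no segment meets the environment; /nekbeosinvonwejw/ is unchanged.
Rule 2 (stop-cluster e-epenthesis): /k/ and /b/ form a stop–stop cluster, so [e] is inserted between them. /nekbeosinvonwejw/ → nekebeosinvonwejw.
Rule 3 (nasal place assimilation): /n/ precedes the labial consonant /v/, so it assimilates in place to [m]. /n/ precedes the labial consonant /w/, so it assimilates in place to [m]. /nekebeosinvonwejw/ → nekebeosimvomwejw.
Rule 4 (intervocalic voicing): /k/ is a voiceless obstruent between vowels /e/ and /e/, so it voices to [g]. /s/ is a voiceless obstruent between vowels /o/ and /i/, so it voices to [z]. /nekebeosimvomwejw/ → negebeozimvomwejw.
Rule 5 (final cluster simplification): /w/ is the second consonant of a word-final cluster /jw/, so it deletes. /negebeozimvomwejw/ → negebeozimvomwej.

negebeozimvomwej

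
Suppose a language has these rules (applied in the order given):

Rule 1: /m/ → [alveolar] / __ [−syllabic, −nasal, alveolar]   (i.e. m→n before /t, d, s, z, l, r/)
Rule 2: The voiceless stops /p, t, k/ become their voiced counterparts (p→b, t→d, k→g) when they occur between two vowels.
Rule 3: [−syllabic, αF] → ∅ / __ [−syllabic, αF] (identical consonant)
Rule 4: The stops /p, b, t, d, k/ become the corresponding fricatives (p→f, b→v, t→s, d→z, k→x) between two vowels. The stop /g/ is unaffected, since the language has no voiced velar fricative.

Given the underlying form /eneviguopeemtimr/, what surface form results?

Rule 1 (nasal place assimilation): /m/ precedes the alveolar consonant /t/, so it assimilates in place to [n]. /m/ precedes the alveolar consonant /r/, so it assimilates in place to [n]. /eneviguopeemtimr/ → eneviguopeentinr.
Rule 2 (intervocalic voicing): /p/ is a voiceless stop between vowels /o/ and /e/, so it voices to [b]. /eneviguopeentinr/ → eneviguobeentinr.
Rule 3 (degemination): no segment meets the environment; /eneviguobeentinr/ is unchanged.
Rule 4 (intervocalic spirantization): /b/ is a stop between vowels /o/ and /e/, so it spirantizes to the fricative [v]. /eneviguobeentinr/ → eneviguoveentinr.

eneviguoveentinr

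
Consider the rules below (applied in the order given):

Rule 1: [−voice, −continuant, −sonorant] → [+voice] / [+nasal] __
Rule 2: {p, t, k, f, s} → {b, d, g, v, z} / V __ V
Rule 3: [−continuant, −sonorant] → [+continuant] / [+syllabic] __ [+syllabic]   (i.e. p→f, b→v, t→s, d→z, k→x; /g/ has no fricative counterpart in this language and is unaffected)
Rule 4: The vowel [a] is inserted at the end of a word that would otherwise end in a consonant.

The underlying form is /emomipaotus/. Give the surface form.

Rule 1 (post-nasal voicing): no segment meets the environment; /emomipaotus/ is unchanged.
Rule 2 (intervocalic voicing): /p/ is a voiceless obstruent between vowels /i/ and /a/, so it voices to [b]. /t/ is a voiceless obstruent between vowels /o/ and /u/, so it voices to [d]. /emomipaotus/ → emomibaodus.
Rule 3 (intervocalic spirantization): /b/ is a stop between vowels /i/ and /a/, so it spirantizes to the fricative [v]. /d/ is a stop between vowels /o/ and /u/, so it spirantizes to the fricative [z]. /emomibaodus/ → emomivaozus.
Rule 4 (final a-epenthesis): the form ends in the consonant /s/, so [a] is inserted word-finally. /emomivaozus/ → emomivaozusa.

emomivaozusa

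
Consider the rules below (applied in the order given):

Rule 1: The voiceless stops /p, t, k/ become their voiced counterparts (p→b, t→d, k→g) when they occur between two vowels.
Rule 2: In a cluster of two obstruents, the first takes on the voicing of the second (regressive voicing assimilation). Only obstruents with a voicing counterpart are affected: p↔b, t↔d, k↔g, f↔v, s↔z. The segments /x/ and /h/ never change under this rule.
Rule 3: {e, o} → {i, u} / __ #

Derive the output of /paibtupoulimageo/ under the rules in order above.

paiptuboulimageu

Rule 1 (intervocalic voicing): /p/ is a voiceless stop between vowels /u/ and /o/, so it voices to [b]. /paibtupoulimageo/ → paibtuboulimageo.
Rule 2 (regressive voicing assimilation): /b/ precedes the voiceless obstruent /t/, so it devoices to [p] by assimilation. /paibtuboulimageo/ → paiptuboulimageo.
Rule 3 (final vowel raising): /o/ is a mid vowel in word-final position, so it raises to [u]. /paiptuboulimageo/ → paiptuboulimageu.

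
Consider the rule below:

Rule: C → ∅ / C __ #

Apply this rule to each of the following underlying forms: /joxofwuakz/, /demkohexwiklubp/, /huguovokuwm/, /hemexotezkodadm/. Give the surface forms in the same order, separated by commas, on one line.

joxofwuak, demkohexwiklub, huguovokuw, hemexotezkodad

/joxofwuakz/: /z/ is the second consonant of a word-final cluster /kz/, so it deletes. → [joxofwuak].
/demkohexwiklubp/: /p/ is the second consonant of a word-final cluster /bp/, so it deletes. → [demkohexwiklub].
/huguovokuwm/: /m/ is the second consonant of a word-final cluster /wm/, so it deletes. → [huguovokuw].
/hemexotezkodadm/: /m/ is the second consonant of a word-final cluster /dm/, so it deletes. → [hemexotezkodad].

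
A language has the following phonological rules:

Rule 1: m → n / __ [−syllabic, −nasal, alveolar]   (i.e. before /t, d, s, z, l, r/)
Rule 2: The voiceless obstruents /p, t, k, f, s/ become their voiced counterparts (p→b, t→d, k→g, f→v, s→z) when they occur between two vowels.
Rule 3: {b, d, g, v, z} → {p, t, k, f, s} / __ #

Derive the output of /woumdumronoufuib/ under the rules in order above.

Rule 1 (nasal place assimilation): /m/ precedes the alveolar consonant /d/, so it assimilates in place to [n]. /m/ precedes the alveolar consonant /r/, so it assimilates in place to [n]. /woumdumronoufuib/ → woundunronoufuib.
Rule 2 (intervocalic voicing): /f/ is a voiceless obstruent between vowels /u/ and /u/, so it voices to [v]. /woundunronoufuib/ → woundunronouvuib.
Rule 3 (final devoicing): /b/ is a voiced obstruent in word-final position, so it devoices to [p]. /woundunronouvuib/ → woundunronouvuip.

woundunronouvuip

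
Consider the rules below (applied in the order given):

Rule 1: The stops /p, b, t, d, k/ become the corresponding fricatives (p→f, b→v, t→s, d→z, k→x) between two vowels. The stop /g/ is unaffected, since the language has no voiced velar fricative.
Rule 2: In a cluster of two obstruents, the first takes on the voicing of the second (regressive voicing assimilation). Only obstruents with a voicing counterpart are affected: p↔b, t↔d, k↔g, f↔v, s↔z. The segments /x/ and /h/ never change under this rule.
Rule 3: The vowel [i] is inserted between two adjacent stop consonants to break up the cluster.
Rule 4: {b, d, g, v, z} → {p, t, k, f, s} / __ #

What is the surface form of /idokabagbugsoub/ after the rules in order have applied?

Rule 1 (intervocalic spirantization): /d/ is a stop between vowels /i/ and /o/, so it spirantizes to the fricative [z]. /k/ is a stop between vowels /o/ and /a/, so it spirantizes to the fricative [x]. /b/ is a stop between vowels /a/ and /a/, so it spirantizes to the fricative [v]. /idokabagbugsoub/ → izoxavagbugsoub.
Rule 2 (regressive voicing assimilation): /g/ precedes the voiceless obstruent /s/, so it devoices to [k] by assimilation. /izoxavagbugsoub/ → izoxavagbuksoub.
Rule 3 (stop-cluster i-epenthesis): /g/ and /b/ form a stop–stop cluster, so [i] is inserted between them. /izoxavagbuksoub/ → izoxavagibuksoub.
Rule 4 (final devoicing): /b/ is a voiced obstruent in word-final position, so it devoices to [p]. /izoxavagibuksoub/ → izoxavagibuksoup.

izoxavagibuksoup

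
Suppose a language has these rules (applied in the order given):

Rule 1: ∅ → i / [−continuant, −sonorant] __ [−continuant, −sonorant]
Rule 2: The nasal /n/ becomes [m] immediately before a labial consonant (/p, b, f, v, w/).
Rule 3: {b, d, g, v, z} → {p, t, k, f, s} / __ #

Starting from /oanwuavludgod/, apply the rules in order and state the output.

oamwuavludigot

Rule 1 (stop-cluster i-epenthesis): /d/ and /g/ form a stop–stop cluster, so [i] is inserted between them. /oanwuavludgod/ → oanwuavludigod.
Rule 2 (nasal place assimilation): /n/ precedes the labial consonant /w/, so it assimilates in place to [m]. /oanwuavludigod/ → oamwuavludigod.
Rule 3 (final devoicing): /d/ is a voiced obstruent in word-final position, so it devoices to [t]. /oamwuavludigod/ → oamwuavludigot.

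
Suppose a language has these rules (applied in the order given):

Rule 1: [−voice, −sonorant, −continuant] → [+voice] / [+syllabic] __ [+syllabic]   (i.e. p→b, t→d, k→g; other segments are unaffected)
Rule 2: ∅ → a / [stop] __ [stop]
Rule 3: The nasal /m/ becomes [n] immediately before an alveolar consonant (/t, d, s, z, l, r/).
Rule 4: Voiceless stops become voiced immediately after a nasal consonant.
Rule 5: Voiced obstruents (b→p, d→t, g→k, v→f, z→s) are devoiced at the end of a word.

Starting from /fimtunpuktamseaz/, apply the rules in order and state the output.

Rule 1 (intervocalic voicing): no segment meets the environment; /fimtunpuktamseaz/ is unchanged.
Rule 2 (stop-cluster a-epenthesis): /k/ and /t/ form a stop–stop cluster, so [a] is inserted between them. /fimtunpuktamseaz/ → fimtunpukatamseaz.
Rule 3 (nasal place assimilation): /m/ precedes the alveolar consonant /t/, so it assimilates in place to [n]. /m/ precedes the alveolar consonant /s/, so it assimilates in place to [n]. /fimtunpukatamseaz/ → fintunpukatanseaz.
Rule 4 (post-nasal voicing): /t/ is a voiceless stop immediately after the nasal /n/, so it voices to [d]. /p/ is a voiceless stop immediately after the nasal /n/, so it voices to [b]. /fintunpukatanseaz/ → findunbukatanseaz.
Rule 5 (final devoicing): /z/ is a voiced obstruent in word-final position, so it devoices to [s]. /findunbukatanseaz/ → findunbukatanseas.

findunbukatanseas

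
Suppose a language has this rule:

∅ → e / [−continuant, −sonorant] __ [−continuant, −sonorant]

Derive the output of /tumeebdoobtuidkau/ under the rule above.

/b/ and /d/ form a stop–stop cluster, so [e] is inserted between them.
/b/ and /t/ form a stop–stop cluster, so [e] is inserted between them.
/d/ and /k/ form a stop–stop cluster, so [e] is inserted between them.
Surface form: [tumeebedoobetuidekau].

tumeebedoobetuidekau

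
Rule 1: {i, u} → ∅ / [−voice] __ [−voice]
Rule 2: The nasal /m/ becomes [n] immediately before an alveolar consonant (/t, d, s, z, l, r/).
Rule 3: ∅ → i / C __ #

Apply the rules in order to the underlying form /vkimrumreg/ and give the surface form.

Rule 1 (high vowel syncope): no segment meets the environment; /vkimrumreg/ is unchanged.
Rule 2 (nasal place assimilation): /m/ precedes the alveolar consonant /r/, so it assimilates in place to [n]. /m/ precedes the alveolar consonant /r/, so it assimilates in place to [n]. /vkimrumreg/ → vkinrunreg.
Rule 3 (final i-epenthesis): the form ends in the consonant /g/, so [i] is inserted word-finally. /vkinrunreg/ → vkinrunregi.

vkinrunregi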